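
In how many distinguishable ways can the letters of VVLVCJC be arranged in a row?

420

VVLVCJC has 7 letters with C appearing twice and V appearing 3 times.
The number of distinct arrangements is 7!/(3!·2!) = 5040/12 = 420.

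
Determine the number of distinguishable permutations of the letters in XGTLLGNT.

5040

XGTLLGNT has 8 letters with G appearing twice, L appearing twice, and T appearing twice.
The number of distinct arrangements is 8!/(2!·2!·2!) = 40320/8 = 5040.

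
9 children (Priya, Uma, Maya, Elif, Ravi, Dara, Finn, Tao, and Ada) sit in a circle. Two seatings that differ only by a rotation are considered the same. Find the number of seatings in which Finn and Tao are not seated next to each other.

30240

Without the restriction there are (8)! = 40320 seatings.
Those with Finn next to Tao: fuse the pair into one unit and seat 8 units around a circle — 2·(7)! = 10080.
Subtracting, 40320 − 10080 = 30240.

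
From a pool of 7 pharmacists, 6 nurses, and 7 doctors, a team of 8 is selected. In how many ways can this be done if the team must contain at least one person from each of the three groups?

120393

Total 8-person selections from all 20: C(20,8) = 125970.
Selections missing a whole group: no pharmacists → C(13,8) = 1287; no nurses → C(14,8) = 3003; no doctors → C(13,8) = 1287.
Add back selections omitting two groups (i.e. drawn from a single group): C(7,8) + C(6,8) + C(7,8) = 0.
By inclusion–exclusion: 125970 − 5577 + 0 = 120393.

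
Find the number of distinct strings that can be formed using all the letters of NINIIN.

Letter multiplicities in NINIIN: I×3, N×3.
The number of distinct arrangements is 6!/(3!·3!) = 720/36 = 20.

20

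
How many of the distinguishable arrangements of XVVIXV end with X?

20

Fix X in the last position and arrange the remaining 5 letters.
Those 5 letters have V appearing 3 times, giving (5)!/(3!) = 20.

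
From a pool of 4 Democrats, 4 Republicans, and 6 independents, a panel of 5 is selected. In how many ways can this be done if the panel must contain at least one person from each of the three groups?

Total 5-person selections from all 14: C(14,5) = 2002.
Selections missing a whole group: no Democrats → C(10,5) = 252; no Republicans → C(10,5) = 252; no independents → C(8,5) = 56.
Add back selections omitting two groups (i.e. drawn from a single group): C(4,5) + C(4,5) + C(6,5) = 6.
By inclusion–exclusion: 2002 − 560 + 6 = 1448.

1448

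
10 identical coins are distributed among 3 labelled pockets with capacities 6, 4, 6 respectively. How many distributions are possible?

25

By stars and bars, unrestricted non-negative solutions to x_1+…+x_3 = 10 number C(10+2,2) = 66.
Subtract solutions that violate a single cap (substitute x_i' = x_i − (cap_i+1)): x_1 ≥ 7 gives C(5,2) = 10; x_2 ≥ 5 gives C(7,2) = 21; x_3 ≥ 7 gives C(5,2) = 10. Together 41.
No two caps can be exceeded simultaneously, so the pair terms are all 0.
By inclusion–exclusion the count is 66 − 41 + 0 = 25.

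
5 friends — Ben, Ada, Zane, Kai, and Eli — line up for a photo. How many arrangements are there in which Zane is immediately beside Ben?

48

Glue Zane and Ben into one block (2 internal orders), leaving 4 units to arrange in a row.
So the count is 2·(4)! = 48.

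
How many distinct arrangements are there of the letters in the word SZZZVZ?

SZZZVZ has 6 letters with Z appearing 4 times.
The number of distinct arrangements is 6!/(4!) = 720/24 = 30.

30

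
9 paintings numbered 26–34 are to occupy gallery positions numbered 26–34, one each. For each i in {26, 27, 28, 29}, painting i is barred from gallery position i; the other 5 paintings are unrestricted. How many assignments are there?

Let Aᵢ (for 26 ≤ i ≤ 29) be the placements that put painting i in its forbidden gallery position. Any j of these fix j positions, leaving (9−j)! ways to fill the rest, and there are C(4,j) ways to pick which j.
By inclusion–exclusion, the number of valid placements is Σ_{j=0}^{4} (−1)^j C(4,j)·(9−j)!.
Computing: 362880 − 161280 + 30240 − 2880 + 120 = 229080.

229080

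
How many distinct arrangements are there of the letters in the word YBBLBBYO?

840

YBBLBBYO has 8 letters with B appearing 4 times and Y appearing twice.
The number of distinct arrangements is 8!/(4!·2!) = 40320/48 = 840.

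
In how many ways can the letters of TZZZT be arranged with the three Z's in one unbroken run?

Treat the 3 copies of Z as a single block. The multiset to arrange is then {ZZZ, T, T}, 3 items in all.
That gives (3)!/(2!) = 3 arrangements.

3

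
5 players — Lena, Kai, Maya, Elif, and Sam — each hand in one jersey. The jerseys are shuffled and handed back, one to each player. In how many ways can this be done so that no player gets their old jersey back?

44

This is the derangement count D_5: permutations of 5 items with no fixed point.
By inclusion–exclusion this is Σ_{j=0}^{5} (−1)^j C(5,j)·(5−j)!.
Computing: 120 − 120 + 60 − 20 + 5 − 1 = 44.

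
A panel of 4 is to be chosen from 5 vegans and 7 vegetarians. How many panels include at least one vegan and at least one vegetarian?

With no constraint there are C(12,4) = 495 possible selections.
Subtract selections that omit an entire group: no vegans → C(7,4) = 35; no vegetarians → C(5,4) = 5.
Both groups omitted at once is impossible, so 495 − 40 = 455.

455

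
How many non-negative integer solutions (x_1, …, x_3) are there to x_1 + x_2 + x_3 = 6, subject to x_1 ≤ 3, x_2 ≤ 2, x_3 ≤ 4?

Ignoring the caps, the number of non-negative solutions to x_1+…+x_3 = 6 is C(8,2) = 28.
Subtract solutions that violate a single cap (substitute x_i' = x_i − (cap_i+1)): x_1 ≥ 4 gives C(4,2) = 6; x_2 ≥ 3 gives C(5,2) = 10; x_3 ≥ 5 gives C(3,2) = 3. Together 19.
No two caps can be exceeded simultaneously, so the pair terms are all 0.
By inclusion–exclusion the count is 28 − 19 + 0 = 9.

9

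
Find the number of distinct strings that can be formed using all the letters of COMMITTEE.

45360

The 9 letters of COMMITTEE have repeats: E appearing twice, M appearing twice, and T appearing twice.
Dividing 9! = 362880 by 2!·2!·2! = 8 for the repeated letters gives 45360.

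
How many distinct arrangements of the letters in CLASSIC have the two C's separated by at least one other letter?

There are 7!/(2!·2!) = 1260 arrangements of CLASSIC in total.
Arrangements with the C's together: treat CC as one letter, giving (6)!/(2!) = 360.
Subtracting, 1260 − 360 = 900 arrangements keep the C's apart.

900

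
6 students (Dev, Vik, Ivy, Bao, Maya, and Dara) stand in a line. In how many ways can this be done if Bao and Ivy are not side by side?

480

Of the 6! = 720 arrangements, those with Bao and Ivy adjacent number 2 × 5! = 240 (treat the pair as a block with 2 internal orders).
So 720 − 240 = 480 arrangements keep them apart.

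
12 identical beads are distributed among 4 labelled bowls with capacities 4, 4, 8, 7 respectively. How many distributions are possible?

170

By stars and bars, unrestricted non-negative solutions to x_1+…+x_4 = 12 number C(12+3,3) = 455.
Subtract solutions that violate a single cap (substitute x_i' = x_i − (cap_i+1)): x_1 ≥ 5 gives C(10,3) = 120; x_2 ≥ 5 gives C(10,3) = 120; x_3 ≥ 9 gives C(6,3) = 20; x_4 ≥ 8 gives C(7,3) = 35. Together 295.
Add back pairs where two caps are both exceeded: 10 + 0 + 0 + 0 + 0 + 0 = 10.
By inclusion–exclusion the count is 455 − 295 + 10 = 170.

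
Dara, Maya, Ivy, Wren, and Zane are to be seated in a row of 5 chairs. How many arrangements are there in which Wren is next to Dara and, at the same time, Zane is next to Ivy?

Treat {Wren,Dara} as one block (2 orders) and {Zane,Ivy} as another (2 orders).
That leaves 3 units to arrange: 2 × 2 × 3! = 4 × 6 = 24.

24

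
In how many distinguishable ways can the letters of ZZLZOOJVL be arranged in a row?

ZZLZOOJVL has 9 letters with L appearing twice, O appearing twice, and Z appearing 3 times.
So there are 9! / (3!·2!·2!) = 15120 distinguishable arrangements.

15120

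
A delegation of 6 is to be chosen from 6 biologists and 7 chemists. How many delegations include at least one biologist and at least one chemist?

1708

Unrestricted: C(13,6) = 1716 ways to pick any 6 of the 13.
Subtract selections that omit an entire group: no biologists → C(7,6) = 7; no chemists → C(6,6) = 1.
Both groups omitted at once is impossible, so 1716 − 8 = 1708.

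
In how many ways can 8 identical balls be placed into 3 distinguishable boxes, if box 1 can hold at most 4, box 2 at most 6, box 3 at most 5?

By stars and bars, unrestricted non-negative solutions to x_1+…+x_3 = 8 number C(8+2,2) = 45.
Subtract solutions that violate a single cap (substitute x_i' = x_i − (cap_i+1)): x_1 ≥ 5 gives C(5,2) = 10; x_2 ≥ 7 gives C(3,2) = 3; x_3 ≥ 6 gives C(4,2) = 6. Together 19.
No two caps can be exceeded simultaneously, so the pair terms are all 0.
By inclusion–exclusion the count is 45 − 19 + 0 = 26.

26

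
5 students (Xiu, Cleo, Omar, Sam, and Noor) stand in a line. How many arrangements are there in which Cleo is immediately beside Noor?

Place the 3 others and the Cleo-Noor pair as 4 objects in a line; the pair has 2 internal arrangements.
That gives 2 × 4! = 2 × 24 = 48.

48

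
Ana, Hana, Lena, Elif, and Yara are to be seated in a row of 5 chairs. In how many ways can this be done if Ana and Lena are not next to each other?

There are 5! = 120 arrangements in all. If Ana and Lena are adjacent, merging them into one block gives 2·(4)! = 48 arrangements.
So 120 − 48 = 72 arrangements keep them apart.

72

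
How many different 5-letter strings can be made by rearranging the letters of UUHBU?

20

Letter multiplicities in UUHBU: B×1, H×1, U×3.
The number of distinct arrangements is 5!/(3!) = 120/6 = 20.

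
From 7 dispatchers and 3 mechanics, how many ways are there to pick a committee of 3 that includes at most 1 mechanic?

98

Split by how many mechanics are chosen (0 through 1).
Sum: C(3,0)·C(7,3) + C(3,1)·C(7,2) = 35 + 63 = 98.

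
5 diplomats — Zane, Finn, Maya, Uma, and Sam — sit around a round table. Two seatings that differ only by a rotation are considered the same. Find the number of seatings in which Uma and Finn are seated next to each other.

Treat {Uma, Finn} as one unit (2 internal orders) and seat the resulting 4 units around the table: (3)! circular arrangements.
So 2 × (3)! = 2 × 6 = 12.

12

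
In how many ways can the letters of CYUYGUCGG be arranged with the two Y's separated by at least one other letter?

5880

Total arrangements of CYUYGUCGG: 9!/(3!·2!·2!·2!) = 7560.
If the two Y's are adjacent, glue them into one block, leaving 8 items to arrange: (8)!/(3!·2!·2!) = 1680 ways.
Subtracting, 7560 − 1680 = 5880 arrangements keep the Y's apart.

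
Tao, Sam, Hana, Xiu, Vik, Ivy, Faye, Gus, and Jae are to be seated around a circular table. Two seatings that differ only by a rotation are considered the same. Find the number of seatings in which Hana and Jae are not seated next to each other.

30240

Without the restriction there are (8)! = 40320 seatings.
Seatings with Hana beside Jae: treat them as a block with 2 internal orders, giving 2 × (7)! = 10080.
Subtracting, 40320 − 10080 = 30240.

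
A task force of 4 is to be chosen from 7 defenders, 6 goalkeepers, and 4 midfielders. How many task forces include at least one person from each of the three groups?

Total 4-person selections from all 17: C(17,4) = 2380.
Selections missing a whole group: no defenders → C(10,4) = 210; no goalkeepers → C(11,4) = 330; no midfielders → C(13,4) = 715.
Add back selections omitting two groups (i.e. drawn from a single group): C(7,4) + C(6,4) + C(4,4) = 51.
By inclusion–exclusion: 2380 − 1255 + 51 = 1176.

1176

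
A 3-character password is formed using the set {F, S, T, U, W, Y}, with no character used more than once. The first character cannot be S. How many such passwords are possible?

The first character has 6−1 = 5 choices (anything except S).
The remaining 2 characters are filled from the other 5 symbols without repetition: 5 × 4 = 20.
Total: 5 × 20 = 100.

100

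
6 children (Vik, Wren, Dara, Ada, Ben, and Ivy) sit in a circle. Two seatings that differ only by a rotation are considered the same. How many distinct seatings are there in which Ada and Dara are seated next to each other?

Treat {Ada, Dara} as one unit (2 internal orders) and seat the resulting 5 units around the table: (4)! circular arrangements.
So 2 × (4)! = 2 × 24 = 48.

48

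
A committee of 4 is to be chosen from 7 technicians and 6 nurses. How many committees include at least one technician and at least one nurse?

Unrestricted: C(13,4) = 715 ways to pick any 4 of the 13.
Selections missing a whole group: no technicians → C(6,4) = 15; no nurses → C(7,4) = 35.
Both groups omitted at once is impossible, so 715 − 50 = 665.

665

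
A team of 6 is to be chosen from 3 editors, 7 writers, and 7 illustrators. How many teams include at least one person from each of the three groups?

Unrestricted: C(17,6) = 12376 ways to pick any 6 of the 17.
Selections missing a whole group: no editors → C(14,6) = 3003; no writers → C(10,6) = 210; no illustrators → C(10,6) = 210.
Add back selections omitting two groups (i.e. drawn from a single group): C(3,6) + C(7,6) + C(7,6) = 14.
By inclusion–exclusion: 12376 − 3423 + 14 = 8967.

8967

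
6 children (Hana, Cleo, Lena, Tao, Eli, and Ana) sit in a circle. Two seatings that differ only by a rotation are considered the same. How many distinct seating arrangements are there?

120

Fix one person's seat to break rotational symmetry; the remaining 5 people can be arranged in (5)! = 120 ways.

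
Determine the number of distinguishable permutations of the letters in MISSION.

1260

Letter multiplicities in MISSION: I×2, M×1, N×1, O×1, S×2.
So there are 7! / (2!·2!) = 1260 distinguishable arrangements.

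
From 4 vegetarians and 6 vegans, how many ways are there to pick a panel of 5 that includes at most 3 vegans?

Split by how many vegans are chosen (0 through 3).
Sum: C(6,0)·C(4,5) + C(6,1)·C(4,4) + C(6,2)·C(4,3) + C(6,3)·C(4,2) = 0 + 6 + 60 + 120 = 186.

186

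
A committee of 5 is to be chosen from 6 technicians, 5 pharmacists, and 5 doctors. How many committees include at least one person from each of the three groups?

3200

Unrestricted: C(16,5) = 4368 ways to pick any 5 of the 16.
Selections missing a whole group: no technicians → C(10,5) = 252; no pharmacists → C(11,5) = 462; no doctors → C(11,5) = 462.
Add back selections omitting two groups (i.e. drawn from a single group): C(6,5) + C(5,5) + C(5,5) = 8.
By inclusion–exclusion: 4368 − 1176 + 8 = 3200.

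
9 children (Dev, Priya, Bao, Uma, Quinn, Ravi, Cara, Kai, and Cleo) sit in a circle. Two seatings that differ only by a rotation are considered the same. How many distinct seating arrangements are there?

Seat Dev anywhere (absorbing the rotational symmetry), then permute the other 8: (8)! = 40320.

40320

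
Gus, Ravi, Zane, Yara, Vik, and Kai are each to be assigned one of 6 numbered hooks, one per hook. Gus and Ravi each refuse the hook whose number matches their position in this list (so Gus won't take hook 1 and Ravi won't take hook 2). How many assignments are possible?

Let Aᵢ (for i ∈ {1, 2}) be the placements that put person i in their forbidden hook. Any j of these fix j positions, leaving (6−j)! ways to fill the rest, and there are C(2,j) ways to pick which j.
By inclusion–exclusion, the number of valid placements is Σ_{j=0}^{2} (−1)^j C(2,j)·(6−j)!.
Computing: 720 − 240 + 24 = 504.

504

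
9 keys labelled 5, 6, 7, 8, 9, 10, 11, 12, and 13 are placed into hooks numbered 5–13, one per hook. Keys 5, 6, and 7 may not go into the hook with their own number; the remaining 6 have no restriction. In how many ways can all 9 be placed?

Let Aᵢ (for i ∈ {5, 6, 7}) be the placements that put key i in its forbidden hook. Any j of these fix j positions, leaving (9−j)! ways to fill the rest, and there are C(3,j) ways to pick which j.
By inclusion–exclusion, the number of valid placements is Σ_{j=0}^{3} (−1)^j C(3,j)·(9−j)!.
Computing: 362880 − 120960 + 15120 − 720 = 256320.

256320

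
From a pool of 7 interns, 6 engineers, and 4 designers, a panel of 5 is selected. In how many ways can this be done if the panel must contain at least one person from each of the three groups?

4214

Unrestricted: C(17,5) = 6188 ways to pick any 5 of the 17.
Selections missing a whole group: no interns → C(10,5) = 252; no engineers → C(11,5) = 462; no designers → C(13,5) = 1287.
Add back selections omitting two groups (i.e. drawn from a single group): C(7,5) + C(6,5) + C(4,5) = 27.
By inclusion–exclusion: 6188 − 2001 + 27 = 4214.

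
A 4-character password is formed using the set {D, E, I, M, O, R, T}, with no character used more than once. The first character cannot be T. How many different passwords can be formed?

720

The first character has 7−1 = 6 choices (anything except T).
The remaining 3 characters are filled from the other 6 symbols without repetition: 6 × 5 × 4 = 120.
Total: 6 × 120 = 720.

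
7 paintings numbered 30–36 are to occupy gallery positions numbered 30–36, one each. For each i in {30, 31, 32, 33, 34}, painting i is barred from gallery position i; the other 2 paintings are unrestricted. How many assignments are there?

2428

Let Aᵢ (for 30 ≤ i ≤ 34) be the placements that put painting i in its forbidden gallery position. Any j of these fix j positions, leaving (7−j)! ways to fill the rest, and there are C(5,j) ways to pick which j.
By inclusion–exclusion, the number of valid placements is Σ_{j=0}^{5} (−1)^j C(5,j)·(7−j)!.
Computing: 5040 − 3600 + 1200 − 240 + 30 − 2 = 2428.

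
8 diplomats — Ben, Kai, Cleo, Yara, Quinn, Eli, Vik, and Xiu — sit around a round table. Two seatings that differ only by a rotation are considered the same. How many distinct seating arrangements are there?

Fix one person's seat to break rotational symmetry; the remaining 7 people can be arranged in (7)! = 5040 ways.

5040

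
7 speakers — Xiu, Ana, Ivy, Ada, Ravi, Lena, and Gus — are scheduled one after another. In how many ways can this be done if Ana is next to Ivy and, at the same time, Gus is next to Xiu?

Treat {Ana,Ivy} as one block (2 orders) and {Gus,Xiu} as another (2 orders).
That leaves 5 units to arrange: 2 × 2 × 5! = 4 × 120 = 480.

480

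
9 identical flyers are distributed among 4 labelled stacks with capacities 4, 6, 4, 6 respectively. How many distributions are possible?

Without the upper bounds there are C(12,3) = 220 ways to split 9 among 4 stacks.
Subtract solutions that violate a single cap (substitute x_i' = x_i − (cap_i+1)): x_1 ≥ 5 gives C(7,3) = 35; x_2 ≥ 7 gives C(5,3) = 10; x_3 ≥ 5 gives C(7,3) = 35; x_4 ≥ 7 gives C(5,3) = 10. Together 90.
No two caps can be exceeded simultaneously, so the pair terms are all 0.
By inclusion–exclusion the count is 220 − 90 + 0 = 130.

130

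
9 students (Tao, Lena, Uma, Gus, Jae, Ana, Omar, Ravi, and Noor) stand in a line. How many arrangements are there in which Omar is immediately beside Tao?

80640

Treat {Omar, Tao} as a single unit. There are 8 units to order, and the pair itself can be ordered 2 ways.
So the count is 2·(8)! = 80640.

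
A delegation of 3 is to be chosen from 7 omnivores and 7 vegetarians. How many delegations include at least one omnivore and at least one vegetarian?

With no constraint there are C(14,3) = 364 possible selections.
Selections missing a whole group: no omnivores → C(7,3) = 35; no vegetarians → C(7,3) = 35.
Both groups omitted at once is impossible, so 364 − 70 = 294.

294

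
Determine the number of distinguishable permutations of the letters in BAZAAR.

120

Letter multiplicities in BAZAAR: A×3, B×1, R×1, Z×1.
So there are 6! / (3!) = 120 distinguishable arrangements.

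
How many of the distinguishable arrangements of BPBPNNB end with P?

60

With the last slot taken by P, it remains to arrange the other 6 letters (BBPNNB).
Those 6 letters have B appearing 3 times and N appearing twice, giving (6)!/(3!·2!) = 60.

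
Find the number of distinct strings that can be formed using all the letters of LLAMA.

Letter multiplicities in LLAMA: A×2, L×2, M×1.
So there are 5! / (2!·2!) = 30 distinguishable arrangements.

30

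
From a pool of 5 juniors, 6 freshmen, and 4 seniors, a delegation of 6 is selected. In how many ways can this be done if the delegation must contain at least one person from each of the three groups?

4250

Total 6-person selections from all 15: C(15,6) = 5005.
Selections missing a whole group: no juniors → C(10,6) = 210; no freshmen → C(9,6) = 84; no seniors → C(11,6) = 462.
Add back selections omitting two groups (i.e. drawn from a single group): C(5,6) + C(6,6) + C(4,6) = 1.
By inclusion–exclusion: 5005 − 756 + 1 = 4250.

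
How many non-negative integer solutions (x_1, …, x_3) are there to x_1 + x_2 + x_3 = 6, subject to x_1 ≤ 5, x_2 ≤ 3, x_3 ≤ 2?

11

Ignoring the caps, the number of non-negative solutions to x_1+…+x_3 = 6 is C(8,2) = 28.
Subtract solutions that violate a single cap (substitute x_i' = x_i − (cap_i+1)): x_1 ≥ 6 gives C(2,2) = 1; x_2 ≥ 4 gives C(4,2) = 6; x_3 ≥ 3 gives C(5,2) = 10. Together 17.
No two caps can be exceeded simultaneously, so the pair terms are all 0.
By inclusion–exclusion the count is 28 − 17 + 0 = 11.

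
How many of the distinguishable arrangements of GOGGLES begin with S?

120

Fix S in the first position and arrange the remaining 6 letters.
Those 6 letters have G appearing 3 times, giving (6)!/(3!) = 120.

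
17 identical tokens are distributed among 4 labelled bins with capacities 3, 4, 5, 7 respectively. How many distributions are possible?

Ignoring the caps, the number of non-negative solutions to x_1+…+x_4 = 17 is C(20,3) = 1140.
Subtract solutions that violate a single cap (substitute x_i' = x_i − (cap_i+1)): x_1 ≥ 4 gives C(16,3) = 560; x_2 ≥ 5 gives C(15,3) = 455; x_3 ≥ 6 gives C(14,3) = 364; x_4 ≥ 8 gives C(12,3) = 220. Together 1599.
Add back pairs where two caps are both exceeded: 165 + 120 + 56 + 84 + 35 + 20 = 480.
Subtract triples: 10 + 1 + 0 + 0 = 11.
By inclusion–exclusion the count is 1140 − 1599 + 480 − 11 = 10.

10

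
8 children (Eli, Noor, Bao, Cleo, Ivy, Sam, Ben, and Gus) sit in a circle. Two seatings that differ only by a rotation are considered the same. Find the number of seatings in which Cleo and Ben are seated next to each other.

1440

Treat {Cleo, Ben} as one unit (2 internal orders) and seat the resulting 7 units around the table: (6)! circular arrangements.
So 2 × (6)! = 2 × 720 = 1440.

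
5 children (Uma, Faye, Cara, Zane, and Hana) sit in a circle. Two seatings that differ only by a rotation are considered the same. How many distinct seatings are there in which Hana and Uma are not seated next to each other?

All circular seatings of 5 people number (4)! = 24.
Those with Hana next to Uma: fuse the pair into one unit and seat 4 units around a circle — 2·(3)! = 12.
Subtracting, 24 − 12 = 12.

12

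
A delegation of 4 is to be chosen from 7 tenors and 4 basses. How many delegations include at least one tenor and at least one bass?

With no constraint there are C(11,4) = 330 possible selections.
Selections missing a whole group: no tenors → C(4,4) = 1; no basses → C(7,4) = 35.
Both groups omitted at once is impossible, so 330 − 36 = 294.

294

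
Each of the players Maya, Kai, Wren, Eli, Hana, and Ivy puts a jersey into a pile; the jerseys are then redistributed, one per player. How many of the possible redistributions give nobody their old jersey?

This is the derangement count D_6: permutations of 6 items with no fixed point.
By inclusion–exclusion this is Σ_{j=0}^{6} (−1)^j C(6,j)·(6−j)!.
Computing: 720 − 720 + 360 − 120 + 30 − 6 + 1 = 265.

265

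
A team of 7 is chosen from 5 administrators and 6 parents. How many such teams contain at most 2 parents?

Split by how many parents are chosen (0 through 2).
Sum: C(6,0)·C(5,7) + C(6,1)·C(5,6) + C(6,2)·C(5,5) = 0 + 0 + 15 = 15.

15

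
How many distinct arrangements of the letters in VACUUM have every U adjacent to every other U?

Treat the 2 copies of U as a single block. The multiset to arrange is then {UU, A, C, M, V}, 5 items in all.
All 5 items are distinct, so there are (5)! = 120 arrangements.

120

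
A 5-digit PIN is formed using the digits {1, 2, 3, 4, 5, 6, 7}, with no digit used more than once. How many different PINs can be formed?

This is a permutation of 5 out of 7: P(7,5) = 7!/2!.
7 × 6 × 5 × 4 × 3 = 2520.

2520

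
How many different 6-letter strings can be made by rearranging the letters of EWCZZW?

EWCZZW has 6 letters with W appearing twice and Z appearing twice.
Dividing 6! = 720 by 2!·2! = 4 for the repeated letters gives 180.

180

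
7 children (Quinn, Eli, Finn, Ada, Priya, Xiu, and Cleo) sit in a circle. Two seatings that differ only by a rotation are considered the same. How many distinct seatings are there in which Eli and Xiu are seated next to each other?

Glue Eli and Xiu into a block (2 internal orders). Seating 6 units around a circle gives (5)! arrangements.
So 2 × (5)! = 2 × 120 = 240.

240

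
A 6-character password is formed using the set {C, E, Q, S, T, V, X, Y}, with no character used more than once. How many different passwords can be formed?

20160

Choose and order 6 of the 8 symbols: the first character has 8 options, the next 7, and so on down to 3.
8 × 7 × 6 × 5 × 4 × 3 = 20160.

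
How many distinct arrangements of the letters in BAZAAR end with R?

20

Fix R in the last position and arrange the remaining 5 letters.
Those 5 letters have A appearing 3 times, giving (5)!/(3!) = 20.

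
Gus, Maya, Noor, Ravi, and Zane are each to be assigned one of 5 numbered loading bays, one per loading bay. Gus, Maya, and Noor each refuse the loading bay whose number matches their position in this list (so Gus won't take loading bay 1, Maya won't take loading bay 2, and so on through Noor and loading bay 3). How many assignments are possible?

64

Let Aᵢ (for i ∈ {1, 2, 3}) be the placements that put person i in their forbidden loading bay. Any j of these fix j positions, leaving (5−j)! ways to fill the rest, and there are C(3,j) ways to pick which j.
By inclusion–exclusion, the number of valid placements is Σ_{j=0}^{3} (−1)^j C(3,j)·(5−j)!.
Computing: 120 − 72 + 18 − 2 = 64.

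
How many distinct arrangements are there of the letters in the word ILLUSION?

The 8 letters of ILLUSION have repeats: I appearing twice and L appearing twice.
The number of distinct arrangements is 8!/(2!·2!) = 40320/4 = 10080.

10080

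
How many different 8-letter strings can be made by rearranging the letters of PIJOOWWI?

5040

The 8 letters of PIJOOWWI have repeats: I appearing twice, O appearing twice, and W appearing twice.
Dividing 8! = 40320 by 2!·2!·2! = 8 for the repeated letters gives 5040.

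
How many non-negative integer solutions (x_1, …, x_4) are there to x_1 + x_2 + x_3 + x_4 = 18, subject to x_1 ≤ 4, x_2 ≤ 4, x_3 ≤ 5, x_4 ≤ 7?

10

Without the upper bounds there are C(21,3) = 1330 ways to split 18 among 4 variables.
Subtract solutions that violate a single cap (substitute x_i' = x_i − (cap_i+1)): x_1 ≥ 5 gives C(16,3) = 560; x_2 ≥ 5 gives C(16,3) = 560; x_3 ≥ 6 gives C(15,3) = 455; x_4 ≥ 8 gives C(13,3) = 286. Together 1861.
Add back pairs where two caps are both exceeded: 165 + 120 + 56 + 120 + 56 + 35 = 552.
Subtract triples: 10 + 1 + 0 + 0 = 11.
By inclusion–exclusion the count is 1330 − 1861 + 552 − 11 = 10.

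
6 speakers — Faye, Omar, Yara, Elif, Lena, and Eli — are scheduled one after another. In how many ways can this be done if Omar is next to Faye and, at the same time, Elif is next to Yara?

96

Treat {Omar,Faye} as one block (2 orders) and {Elif,Yara} as another (2 orders).
That leaves 4 units to arrange: 2 × 2 × 4! = 4 × 24 = 96.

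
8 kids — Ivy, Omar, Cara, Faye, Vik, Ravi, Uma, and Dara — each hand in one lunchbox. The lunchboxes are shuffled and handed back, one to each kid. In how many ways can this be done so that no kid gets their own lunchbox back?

14833

Count assignments avoiding every fixed point. For any j of the 8 kids fixed to their own lunchbox, the other 8−j can be arranged in (8−j)! ways.
By inclusion–exclusion this is Σ_{j=0}^{8} (−1)^j C(8,j)·(8−j)!.
Computing: 40320 − 40320 + 20160 − 6720 + 1680 − 336 + 56 − 8 + 1 = 14833.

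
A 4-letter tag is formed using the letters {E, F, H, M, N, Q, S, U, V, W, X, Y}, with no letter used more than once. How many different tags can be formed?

11880

Choose and order 4 of the 12 symbols: the first letter has 12 options, the next 11, then 10, 9.
That product is 12 × 11 × 10 × 9 = 11880.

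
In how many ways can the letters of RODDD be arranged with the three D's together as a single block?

6

Treat the 3 copies of D as a single block. The multiset to arrange is then {DDD, O, R}, 3 items in all.
All 3 items are distinct, so there are (3)! = 6 arrangements.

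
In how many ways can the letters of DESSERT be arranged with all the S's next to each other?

360

Treat the 2 copies of S as a single block. The multiset to arrange is then {SS, D, E, E, R, T}, 6 items in all.
That gives (6)!/(2!) = 360 arrangements.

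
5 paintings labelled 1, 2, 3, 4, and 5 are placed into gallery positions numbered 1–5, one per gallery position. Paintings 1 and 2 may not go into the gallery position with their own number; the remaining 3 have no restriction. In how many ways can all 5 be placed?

Let Aᵢ (for i ∈ {1, 2}) be the placements that put painting i in its forbidden gallery position. Any j of these fix j positions, leaving (5−j)! ways to fill the rest, and there are C(2,j) ways to pick which j.
By inclusion–exclusion, the number of valid placements is Σ_{j=0}^{2} (−1)^j C(2,j)·(5−j)!.
Computing: 120 − 48 + 6 = 78.

78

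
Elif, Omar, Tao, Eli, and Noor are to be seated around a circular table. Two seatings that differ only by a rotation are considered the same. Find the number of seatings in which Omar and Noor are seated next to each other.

Treat {Omar, Noor} as one unit (2 internal orders) and seat the resulting 4 units around the table: (3)! circular arrangements.
So 2 × (3)! = 2 × 6 = 12.

12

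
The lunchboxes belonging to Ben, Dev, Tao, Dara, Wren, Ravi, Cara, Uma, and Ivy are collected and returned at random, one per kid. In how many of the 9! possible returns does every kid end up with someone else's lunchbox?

This is the derangement count D_9: permutations of 9 items with no fixed point.
By inclusion–exclusion this is Σ_{j=0}^{9} (−1)^j C(9,j)·(9−j)!.
Computing: 362880 − 362880 + 181440 − 60480 + 15120 − 3024 + 504 − 72 + 9 − 1 = 133496.

133496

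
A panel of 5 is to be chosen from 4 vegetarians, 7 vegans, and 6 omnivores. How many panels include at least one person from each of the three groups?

Total 5-person selections from all 17: C(17,5) = 6188.
Selections missing a whole group: no vegetarians → C(13,5) = 1287; no vegans → C(10,5) = 252; no omnivores → C(11,5) = 462.
Add back selections omitting two groups (i.e. drawn from a single group): C(4,5) + C(7,5) + C(6,5) = 27.
By inclusion–exclusion: 6188 − 2001 + 27 = 4214.

4214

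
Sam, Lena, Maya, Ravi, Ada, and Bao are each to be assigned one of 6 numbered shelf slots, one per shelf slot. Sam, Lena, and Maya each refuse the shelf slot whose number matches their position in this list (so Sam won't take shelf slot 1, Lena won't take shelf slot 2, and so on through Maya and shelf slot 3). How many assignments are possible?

426

Let Aᵢ (for i ∈ {1, 2, 3}) be the placements that put person i in their forbidden shelf slot. Any j of these fix j positions, leaving (6−j)! ways to fill the rest, and there are C(3,j) ways to pick which j.
By inclusion–exclusion, the number of valid placements is Σ_{j=0}^{3} (−1)^j C(3,j)·(6−j)!.
Computing: 720 − 360 + 72 − 6 = 426.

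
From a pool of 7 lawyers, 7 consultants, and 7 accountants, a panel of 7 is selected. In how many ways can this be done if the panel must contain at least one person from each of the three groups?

105987

With no constraint there are C(21,7) = 116280 possible selections.
Subtract selections that omit an entire group: no lawyers → C(14,7) = 3432; no consultants → C(14,7) = 3432; no accountants → C(14,7) = 3432.
Add back selections omitting two groups (i.e. drawn from a single group): C(7,7) + C(7,7) + C(7,7) = 3.
By inclusion–exclusion: 116280 − 10296 + 3 = 105987.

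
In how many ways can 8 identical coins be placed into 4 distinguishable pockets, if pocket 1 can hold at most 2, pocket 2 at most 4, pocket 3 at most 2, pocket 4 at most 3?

Without the upper bounds there are C(11,3) = 165 ways to split 8 among 4 pockets.
Subtract solutions that violate a single cap (substitute x_i' = x_i − (cap_i+1)): x_1 ≥ 3 gives C(8,3) = 56; x_2 ≥ 5 gives C(6,3) = 20; x_3 ≥ 3 gives C(8,3) = 56; x_4 ≥ 4 gives C(7,3) = 35. Together 167.
Add back pairs where two caps are both exceeded: 1 + 10 + 4 + 1 + 0 + 4 = 20.
By inclusion–exclusion the count is 165 − 167 + 20 = 18.

18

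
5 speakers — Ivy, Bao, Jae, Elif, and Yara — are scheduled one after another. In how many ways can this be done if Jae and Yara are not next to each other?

72

There are 5! = 120 arrangements in all. If Jae and Yara are adjacent, merging them into one block gives 2·(4)! = 48 arrangements.
So 120 − 48 = 72 arrangements keep them apart.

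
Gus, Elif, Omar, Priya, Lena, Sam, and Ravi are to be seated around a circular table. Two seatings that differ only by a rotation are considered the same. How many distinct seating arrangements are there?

Seat Gus anywhere (absorbing the rotational symmetry), then permute the other 6: (6)! = 720.

720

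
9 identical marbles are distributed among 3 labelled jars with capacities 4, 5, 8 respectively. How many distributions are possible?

29

Ignoring the caps, the number of non-negative solutions to x_1+…+x_3 = 9 is C(11,2) = 55.
Subtract solutions that violate a single cap (substitute x_i' = x_i − (cap_i+1)): x_1 ≥ 5 gives C(6,2) = 15; x_2 ≥ 6 gives C(5,2) = 10; x_3 ≥ 9 gives C(2,2) = 1. Together 26.
No two caps can be exceeded simultaneously, so the pair terms are all 0.
By inclusion–exclusion the count is 55 − 26 + 0 = 29.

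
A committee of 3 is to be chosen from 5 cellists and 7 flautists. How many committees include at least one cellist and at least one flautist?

175

Total 3-person selections from all 12: C(12,3) = 220.
Selections missing a whole group: no cellists → C(7,3) = 35; no flautists → C(5,3) = 10.
Both groups omitted at once is impossible, so 220 − 45 = 175.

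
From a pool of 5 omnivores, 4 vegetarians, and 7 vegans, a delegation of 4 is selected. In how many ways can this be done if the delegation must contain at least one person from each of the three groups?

910

Unrestricted: C(16,4) = 1820 ways to pick any 4 of the 16.
Subtract selections that omit an entire group: no omnivores → C(11,4) = 330; no vegetarians → C(12,4) = 495; no vegans → C(9,4) = 126.
Add back selections omitting two groups (i.e. drawn from a single group): C(5,4) + C(4,4) + C(7,4) = 41.
By inclusion–exclusion: 1820 − 951 + 41 = 910.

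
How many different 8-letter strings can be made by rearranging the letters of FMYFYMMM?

The 8 letters of FMYFYMMM have repeats: F appearing twice, M appearing 4 times, and Y appearing twice.
The number of distinct arrangements is 8!/(4!·2!·2!) = 40320/96 = 420.

420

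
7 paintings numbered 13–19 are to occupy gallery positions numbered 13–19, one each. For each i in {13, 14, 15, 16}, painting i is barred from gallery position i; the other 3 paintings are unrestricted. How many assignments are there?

2790

Let Aᵢ (for 13 ≤ i ≤ 16) be the placements that put painting i in its forbidden gallery position. Any j of these fix j positions, leaving (7−j)! ways to fill the rest, and there are C(4,j) ways to pick which j.
By inclusion–exclusion, the number of valid placements is Σ_{j=0}^{4} (−1)^j C(4,j)·(7−j)!.
Computing: 5040 − 2880 + 720 − 96 + 6 = 2790.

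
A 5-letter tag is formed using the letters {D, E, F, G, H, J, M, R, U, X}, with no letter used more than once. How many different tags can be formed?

30240

Choose and order 5 of the 10 symbols: the first letter has 10 options, the next 9, and so on down to 6.
That product is 10 × 9 × 8 × 7 × 6 = 30240.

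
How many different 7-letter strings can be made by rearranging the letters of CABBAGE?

1260

CABBAGE has 7 letters with A appearing twice and B appearing twice.
The number of distinct arrangements is 7!/(2!·2!) = 5040/4 = 1260.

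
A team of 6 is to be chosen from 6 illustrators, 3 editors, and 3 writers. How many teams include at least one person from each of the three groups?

Unrestricted: C(12,6) = 924 ways to pick any 6 of the 12.
Selections missing a whole group: no illustrators → C(6,6) = 1; no editors → C(9,6) = 84; no writers → C(9,6) = 84.
Add back selections omitting two groups (i.e. drawn from a single group): C(6,6) + C(3,6) + C(3,6) = 1.
By inclusion–exclusion: 924 − 169 + 1 = 756.

756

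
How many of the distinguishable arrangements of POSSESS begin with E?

Fix E in the first position and arrange the remaining 6 letters.
Those 6 letters have S appearing 4 times, giving (6)!/(4!) = 30.

30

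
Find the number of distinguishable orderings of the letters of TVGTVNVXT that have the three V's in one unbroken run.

840

Treat the 3 copies of V as a single block. The multiset to arrange is then {VVV, G, N, T, T, T, X}, 7 items in all.
That gives (7)!/(3!) = 840 arrangements.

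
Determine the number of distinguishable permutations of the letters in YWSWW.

YWSWW has 5 letters with W appearing 3 times.
Dividing 5! = 120 by 3! = 6 for the repeated letters gives 20.

20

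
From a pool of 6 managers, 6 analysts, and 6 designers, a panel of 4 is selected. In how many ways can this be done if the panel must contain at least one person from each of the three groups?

1620

Unrestricted: C(18,4) = 3060 ways to pick any 4 of the 18.
Subtract selections that omit an entire group: no managers → C(12,4) = 495; no analysts → C(12,4) = 495; no designers → C(12,4) = 495.
Add back selections omitting two groups (i.e. drawn from a single group): C(6,4) + C(6,4) + C(6,4) = 45.
By inclusion–exclusion: 3060 − 1485 + 45 = 1620.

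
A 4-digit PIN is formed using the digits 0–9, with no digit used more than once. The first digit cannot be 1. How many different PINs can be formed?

4536

The first digit has 10−1 = 9 choices (anything except 1).
The remaining 3 digits are filled from the other 9 symbols without repetition: 9 × 8 × 7 = 504.
Total: 9 × 504 = 4536.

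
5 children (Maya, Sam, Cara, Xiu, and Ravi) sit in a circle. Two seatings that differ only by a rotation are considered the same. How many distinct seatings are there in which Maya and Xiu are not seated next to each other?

12

Without the restriction there are (4)! = 24 seatings.
Those with Maya next to Xiu: fuse the pair into one unit and seat 4 units around a circle — 2·(3)! = 12.
Subtracting, 24 − 12 = 12.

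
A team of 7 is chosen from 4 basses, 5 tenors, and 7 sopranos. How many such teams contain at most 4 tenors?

11385

Split by how many tenors are chosen (0 through 4).
Sum: C(5,0)·C(11,7) + C(5,1)·C(11,6) + C(5,2)·C(11,5) + C(5,3)·C(11,4) + C(5,4)·C(11,3) = 330 + 2310 + 4620 + 3300 + 825 = 11385.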